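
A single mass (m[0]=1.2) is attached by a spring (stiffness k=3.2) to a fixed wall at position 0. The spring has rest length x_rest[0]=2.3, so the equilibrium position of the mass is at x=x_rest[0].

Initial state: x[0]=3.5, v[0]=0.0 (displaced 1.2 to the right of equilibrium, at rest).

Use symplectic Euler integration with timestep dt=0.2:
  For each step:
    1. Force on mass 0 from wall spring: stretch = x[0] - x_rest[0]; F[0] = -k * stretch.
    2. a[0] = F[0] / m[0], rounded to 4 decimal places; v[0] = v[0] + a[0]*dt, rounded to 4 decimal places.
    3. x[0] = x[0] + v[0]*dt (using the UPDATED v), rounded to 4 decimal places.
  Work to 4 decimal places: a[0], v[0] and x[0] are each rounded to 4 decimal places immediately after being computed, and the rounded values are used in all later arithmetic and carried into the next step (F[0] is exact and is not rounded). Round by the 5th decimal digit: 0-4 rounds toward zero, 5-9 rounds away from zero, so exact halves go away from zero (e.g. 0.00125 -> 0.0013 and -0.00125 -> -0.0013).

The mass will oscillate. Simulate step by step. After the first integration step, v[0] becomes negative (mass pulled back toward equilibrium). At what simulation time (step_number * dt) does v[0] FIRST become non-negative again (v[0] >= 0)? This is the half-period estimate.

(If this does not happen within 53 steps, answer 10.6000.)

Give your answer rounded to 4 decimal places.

Answer: 2.0000

Derivation:
Step 0: x=[3.5000] v=[0.0000]
Step 1: x=[3.3720] v=[-0.6400]
Step 2: x=[3.1297] v=[-1.2117]
Step 3: x=[2.7989] v=[-1.6542]
Step 4: x=[2.4148] v=[-1.9203]
Step 5: x=[2.0185] v=[-1.9815]
Step 6: x=[1.6522] v=[-1.8314]
Step 7: x=[1.3550] v=[-1.4859]
Step 8: x=[1.1586] v=[-0.9819]
Step 9: x=[1.0840] v=[-0.3732]
Step 10: x=[1.1391] v=[0.2753]
First v>=0 after going negative at step 10, time=2.0000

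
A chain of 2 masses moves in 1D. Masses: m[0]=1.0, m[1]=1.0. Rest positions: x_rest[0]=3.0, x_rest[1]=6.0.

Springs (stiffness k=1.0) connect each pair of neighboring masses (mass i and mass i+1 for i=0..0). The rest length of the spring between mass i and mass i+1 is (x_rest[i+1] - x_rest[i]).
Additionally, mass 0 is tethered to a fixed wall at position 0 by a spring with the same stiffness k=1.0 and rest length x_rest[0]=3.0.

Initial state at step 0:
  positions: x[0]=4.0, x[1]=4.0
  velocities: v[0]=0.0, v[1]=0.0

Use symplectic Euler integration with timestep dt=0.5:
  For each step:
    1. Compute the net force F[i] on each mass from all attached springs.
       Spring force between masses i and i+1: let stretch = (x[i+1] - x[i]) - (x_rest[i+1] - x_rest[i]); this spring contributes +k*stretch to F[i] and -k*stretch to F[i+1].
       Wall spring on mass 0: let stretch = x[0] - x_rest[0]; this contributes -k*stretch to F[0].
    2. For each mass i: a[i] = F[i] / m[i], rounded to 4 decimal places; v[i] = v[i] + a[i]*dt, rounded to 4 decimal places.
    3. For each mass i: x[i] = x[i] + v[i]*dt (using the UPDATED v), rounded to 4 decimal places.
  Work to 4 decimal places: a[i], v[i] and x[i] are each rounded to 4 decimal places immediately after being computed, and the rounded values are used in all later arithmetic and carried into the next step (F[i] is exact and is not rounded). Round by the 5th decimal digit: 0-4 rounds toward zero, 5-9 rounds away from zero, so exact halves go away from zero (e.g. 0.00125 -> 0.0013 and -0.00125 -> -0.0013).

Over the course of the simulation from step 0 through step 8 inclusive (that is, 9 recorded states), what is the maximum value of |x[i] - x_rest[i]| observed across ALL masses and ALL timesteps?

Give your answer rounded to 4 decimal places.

Answer: 2.1974

Derivation:
Step 0: x=[4.0000 4.0000] v=[0.0000 0.0000]
Step 1: x=[3.0000 4.7500] v=[-2.0000 1.5000]
Step 2: x=[1.6875 5.8125] v=[-2.6250 2.1250]
Step 3: x=[0.9844 6.5938] v=[-1.4063 1.5625]
Step 4: x=[1.4375 6.7227] v=[0.9062 0.2578]
Step 5: x=[2.8526 6.2803] v=[2.8301 -0.8848]
Step 6: x=[4.4115 5.7310] v=[3.1177 -1.0987]
Step 7: x=[5.1974 5.6018] v=[1.5717 -0.2585]
Step 8: x=[4.7850 6.1215] v=[-0.8248 1.0393]
Max displacement = 2.1974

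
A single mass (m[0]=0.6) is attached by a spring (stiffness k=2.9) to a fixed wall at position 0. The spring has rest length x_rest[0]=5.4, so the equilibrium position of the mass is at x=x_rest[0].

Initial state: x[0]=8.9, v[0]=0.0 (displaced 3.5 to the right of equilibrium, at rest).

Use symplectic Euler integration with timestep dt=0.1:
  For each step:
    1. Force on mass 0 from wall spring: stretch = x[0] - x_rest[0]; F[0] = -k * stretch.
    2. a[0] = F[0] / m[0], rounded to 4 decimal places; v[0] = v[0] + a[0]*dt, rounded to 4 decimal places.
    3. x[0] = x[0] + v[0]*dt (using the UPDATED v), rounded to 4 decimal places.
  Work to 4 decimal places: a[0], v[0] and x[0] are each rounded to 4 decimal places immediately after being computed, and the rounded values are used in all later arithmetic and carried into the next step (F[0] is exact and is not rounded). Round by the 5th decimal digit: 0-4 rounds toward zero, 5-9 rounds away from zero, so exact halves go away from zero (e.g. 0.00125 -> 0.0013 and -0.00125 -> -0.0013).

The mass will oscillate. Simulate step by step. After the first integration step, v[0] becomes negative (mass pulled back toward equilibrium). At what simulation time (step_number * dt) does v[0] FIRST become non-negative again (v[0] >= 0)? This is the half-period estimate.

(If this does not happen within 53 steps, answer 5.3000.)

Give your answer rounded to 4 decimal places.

Answer: 1.5000

Derivation:
Step 0: x=[8.9000] v=[0.0000]
Step 1: x=[8.7308] v=[-1.6917]
Step 2: x=[8.4006] v=[-3.3016]
Step 3: x=[7.9254] v=[-4.7519]
Step 4: x=[7.3282] v=[-5.9725]
Step 5: x=[6.6378] v=[-6.9045]
Step 6: x=[5.8875] v=[-7.5028]
Step 7: x=[5.1137] v=[-7.7384]
Step 8: x=[4.3537] v=[-7.6000]
Step 9: x=[3.6443] v=[-7.0943]
Step 10: x=[3.0197] v=[-6.2457]
Step 11: x=[2.5102] v=[-5.0952]
Step 12: x=[2.1404] v=[-3.6985]
Step 13: x=[1.9281] v=[-2.1230]
Step 14: x=[1.8836] v=[-0.4449]
Step 15: x=[2.0091] v=[1.2547]
First v>=0 after going negative at step 15, time=1.5000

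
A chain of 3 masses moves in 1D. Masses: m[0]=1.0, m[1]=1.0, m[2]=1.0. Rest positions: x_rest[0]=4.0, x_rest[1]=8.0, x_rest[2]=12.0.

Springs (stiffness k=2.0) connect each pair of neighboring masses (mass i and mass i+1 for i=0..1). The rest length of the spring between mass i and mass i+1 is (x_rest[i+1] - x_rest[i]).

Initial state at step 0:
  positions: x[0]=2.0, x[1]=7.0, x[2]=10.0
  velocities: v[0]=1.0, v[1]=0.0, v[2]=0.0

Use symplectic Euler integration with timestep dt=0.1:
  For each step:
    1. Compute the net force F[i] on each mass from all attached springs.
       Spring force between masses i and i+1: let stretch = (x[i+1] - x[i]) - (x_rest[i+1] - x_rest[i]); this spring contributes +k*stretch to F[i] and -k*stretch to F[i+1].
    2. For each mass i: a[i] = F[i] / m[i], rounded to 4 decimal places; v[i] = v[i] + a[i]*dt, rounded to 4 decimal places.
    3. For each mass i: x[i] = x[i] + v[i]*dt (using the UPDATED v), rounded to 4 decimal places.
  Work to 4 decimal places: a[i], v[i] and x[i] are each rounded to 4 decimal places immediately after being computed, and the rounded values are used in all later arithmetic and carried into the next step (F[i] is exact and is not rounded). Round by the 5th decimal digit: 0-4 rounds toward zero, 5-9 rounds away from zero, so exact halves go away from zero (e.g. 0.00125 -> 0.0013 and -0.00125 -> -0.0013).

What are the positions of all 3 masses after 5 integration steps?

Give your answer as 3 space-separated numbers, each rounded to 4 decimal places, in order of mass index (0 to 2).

Answer: 2.7217 6.5176 10.2608

Derivation:
Step 0: x=[2.0000 7.0000 10.0000] v=[1.0000 0.0000 0.0000]
Step 1: x=[2.1200 6.9600 10.0200] v=[1.2000 -0.4000 0.2000]
Step 2: x=[2.2568 6.8844 10.0588] v=[1.3680 -0.7560 0.3880]
Step 3: x=[2.4062 6.7797 10.1141] v=[1.4935 -1.0466 0.5531]
Step 4: x=[2.5630 6.6543 10.1827] v=[1.5682 -1.2544 0.6862]
Step 5: x=[2.7217 6.5176 10.2608] v=[1.5865 -1.3670 0.7805]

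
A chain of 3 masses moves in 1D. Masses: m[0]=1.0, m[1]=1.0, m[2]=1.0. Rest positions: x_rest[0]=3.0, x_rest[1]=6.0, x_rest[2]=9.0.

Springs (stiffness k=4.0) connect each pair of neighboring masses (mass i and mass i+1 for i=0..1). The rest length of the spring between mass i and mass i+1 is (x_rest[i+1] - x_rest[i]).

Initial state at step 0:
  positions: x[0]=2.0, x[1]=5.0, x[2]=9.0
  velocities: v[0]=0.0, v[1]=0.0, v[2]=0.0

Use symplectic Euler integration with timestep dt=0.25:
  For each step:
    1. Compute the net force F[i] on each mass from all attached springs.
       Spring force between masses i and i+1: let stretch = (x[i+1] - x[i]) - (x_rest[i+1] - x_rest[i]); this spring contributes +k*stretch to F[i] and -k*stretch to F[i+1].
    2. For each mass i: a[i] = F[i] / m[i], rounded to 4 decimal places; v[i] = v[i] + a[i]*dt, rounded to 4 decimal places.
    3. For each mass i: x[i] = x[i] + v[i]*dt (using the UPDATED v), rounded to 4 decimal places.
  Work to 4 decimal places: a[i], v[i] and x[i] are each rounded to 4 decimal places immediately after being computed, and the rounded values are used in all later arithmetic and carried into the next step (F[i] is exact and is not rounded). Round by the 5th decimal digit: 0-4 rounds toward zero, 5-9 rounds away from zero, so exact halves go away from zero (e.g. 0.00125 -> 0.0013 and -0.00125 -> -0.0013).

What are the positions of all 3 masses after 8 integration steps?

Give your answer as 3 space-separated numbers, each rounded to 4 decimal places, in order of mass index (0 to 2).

Answer: 2.5865 5.2452 8.1684

Derivation:
Step 0: x=[2.0000 5.0000 9.0000] v=[0.0000 0.0000 0.0000]
Step 1: x=[2.0000 5.2500 8.7500] v=[0.0000 1.0000 -1.0000]
Step 2: x=[2.0625 5.5625 8.3750] v=[0.2500 1.2500 -1.5000]
Step 3: x=[2.2500 5.7031 8.0469] v=[0.7500 0.5625 -1.3125]
Step 4: x=[2.5508 5.5664 7.8828] v=[1.2031 -0.5468 -0.6563]
Step 5: x=[2.8555 5.2549 7.8896] v=[1.2187 -1.2460 0.0273]
Step 6: x=[3.0100 5.0022 7.9878] v=[0.6181 -1.0107 0.3926]
Step 7: x=[2.9126 4.9979 8.0896] v=[-0.3897 -0.0173 0.4070]
Step 8: x=[2.5865 5.2452 8.1684] v=[-1.3044 0.9891 0.3153]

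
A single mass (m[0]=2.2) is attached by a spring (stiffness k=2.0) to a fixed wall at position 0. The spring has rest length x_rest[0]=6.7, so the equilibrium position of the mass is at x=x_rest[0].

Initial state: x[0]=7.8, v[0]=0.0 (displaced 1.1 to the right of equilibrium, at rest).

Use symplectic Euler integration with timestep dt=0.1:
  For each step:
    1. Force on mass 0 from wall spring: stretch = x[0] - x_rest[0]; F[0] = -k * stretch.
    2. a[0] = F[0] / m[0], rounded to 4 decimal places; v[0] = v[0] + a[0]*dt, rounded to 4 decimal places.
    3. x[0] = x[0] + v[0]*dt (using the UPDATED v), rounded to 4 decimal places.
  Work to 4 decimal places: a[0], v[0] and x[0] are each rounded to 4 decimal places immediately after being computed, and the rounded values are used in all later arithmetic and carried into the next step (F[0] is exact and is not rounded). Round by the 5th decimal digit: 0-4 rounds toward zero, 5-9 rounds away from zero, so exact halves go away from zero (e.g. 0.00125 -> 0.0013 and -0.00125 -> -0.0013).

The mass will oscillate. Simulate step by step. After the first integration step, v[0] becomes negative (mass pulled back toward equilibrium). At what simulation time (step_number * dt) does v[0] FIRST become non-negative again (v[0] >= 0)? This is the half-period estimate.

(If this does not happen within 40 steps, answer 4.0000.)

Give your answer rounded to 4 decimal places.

Step 0: x=[7.8000] v=[0.0000]
Step 1: x=[7.7900] v=[-0.1000]
Step 2: x=[7.7701] v=[-0.1991]
Step 3: x=[7.7405] v=[-0.2964]
Step 4: x=[7.7014] v=[-0.3910]
Step 5: x=[7.6532] v=[-0.4820]
Step 6: x=[7.5963] v=[-0.5687]
Step 7: x=[7.5313] v=[-0.6502]
Step 8: x=[7.4587] v=[-0.7258]
Step 9: x=[7.3792] v=[-0.7948]
Step 10: x=[7.2935] v=[-0.8566]
Step 11: x=[7.2024] v=[-0.9106]
Step 12: x=[7.1068] v=[-0.9563]
Step 13: x=[7.0075] v=[-0.9933]
Step 14: x=[6.9054] v=[-1.0213]
Step 15: x=[6.8014] v=[-1.0400]
Step 16: x=[6.6965] v=[-1.0492]
Step 17: x=[6.5916] v=[-1.0489]
Step 18: x=[6.4877] v=[-1.0391]
Step 19: x=[6.3857] v=[-1.0198]
Step 20: x=[6.2866] v=[-0.9912]
Step 21: x=[6.1912] v=[-0.9536]
Step 22: x=[6.1005] v=[-0.9074]
Step 23: x=[6.0152] v=[-0.8529]
Step 24: x=[5.9361] v=[-0.7907]
Step 25: x=[5.8640] v=[-0.7213]
Step 26: x=[5.7995] v=[-0.6453]
Step 27: x=[5.7432] v=[-0.5634]
Step 28: x=[5.6956] v=[-0.4764]
Step 29: x=[5.6571] v=[-0.3851]
Step 30: x=[5.6281] v=[-0.2903]
Step 31: x=[5.6088] v=[-0.1929]
Step 32: x=[5.5994] v=[-0.0937]
Step 33: x=[5.6000] v=[0.0064]
First v>=0 after going negative at step 33, time=3.3000

Answer: 3.3000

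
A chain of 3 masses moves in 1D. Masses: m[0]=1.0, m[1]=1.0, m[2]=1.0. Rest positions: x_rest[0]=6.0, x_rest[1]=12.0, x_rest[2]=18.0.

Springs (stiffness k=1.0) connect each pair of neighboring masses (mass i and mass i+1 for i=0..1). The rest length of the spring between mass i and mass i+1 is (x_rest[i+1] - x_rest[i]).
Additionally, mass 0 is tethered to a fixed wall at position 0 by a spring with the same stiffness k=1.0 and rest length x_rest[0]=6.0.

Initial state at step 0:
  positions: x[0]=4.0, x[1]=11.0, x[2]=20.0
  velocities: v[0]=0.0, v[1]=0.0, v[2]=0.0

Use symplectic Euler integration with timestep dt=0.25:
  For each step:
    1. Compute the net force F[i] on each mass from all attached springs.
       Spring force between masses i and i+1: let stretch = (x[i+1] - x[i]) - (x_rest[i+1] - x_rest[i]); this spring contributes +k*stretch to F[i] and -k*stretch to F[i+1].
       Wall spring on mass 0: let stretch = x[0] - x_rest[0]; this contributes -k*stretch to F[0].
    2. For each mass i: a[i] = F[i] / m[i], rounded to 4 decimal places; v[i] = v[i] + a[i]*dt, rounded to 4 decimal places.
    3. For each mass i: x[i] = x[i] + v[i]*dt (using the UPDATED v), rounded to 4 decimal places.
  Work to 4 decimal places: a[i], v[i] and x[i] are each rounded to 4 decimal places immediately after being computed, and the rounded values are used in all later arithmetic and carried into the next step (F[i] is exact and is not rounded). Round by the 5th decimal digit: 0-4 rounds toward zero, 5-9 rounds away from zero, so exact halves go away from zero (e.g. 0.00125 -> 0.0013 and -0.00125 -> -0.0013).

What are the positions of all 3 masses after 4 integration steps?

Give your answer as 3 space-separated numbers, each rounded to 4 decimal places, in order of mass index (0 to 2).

Answer: 5.6475 12.0307 18.4028

Derivation:
Step 0: x=[4.0000 11.0000 20.0000] v=[0.0000 0.0000 0.0000]
Step 1: x=[4.1875 11.1250 19.8125] v=[0.7500 0.5000 -0.7500]
Step 2: x=[4.5469 11.3594 19.4570] v=[1.4375 0.9375 -1.4219]
Step 3: x=[5.0479 11.6741 18.9704] v=[2.0039 1.2588 -1.9463]
Step 4: x=[5.6475 12.0307 18.4028] v=[2.3985 1.4263 -2.2704]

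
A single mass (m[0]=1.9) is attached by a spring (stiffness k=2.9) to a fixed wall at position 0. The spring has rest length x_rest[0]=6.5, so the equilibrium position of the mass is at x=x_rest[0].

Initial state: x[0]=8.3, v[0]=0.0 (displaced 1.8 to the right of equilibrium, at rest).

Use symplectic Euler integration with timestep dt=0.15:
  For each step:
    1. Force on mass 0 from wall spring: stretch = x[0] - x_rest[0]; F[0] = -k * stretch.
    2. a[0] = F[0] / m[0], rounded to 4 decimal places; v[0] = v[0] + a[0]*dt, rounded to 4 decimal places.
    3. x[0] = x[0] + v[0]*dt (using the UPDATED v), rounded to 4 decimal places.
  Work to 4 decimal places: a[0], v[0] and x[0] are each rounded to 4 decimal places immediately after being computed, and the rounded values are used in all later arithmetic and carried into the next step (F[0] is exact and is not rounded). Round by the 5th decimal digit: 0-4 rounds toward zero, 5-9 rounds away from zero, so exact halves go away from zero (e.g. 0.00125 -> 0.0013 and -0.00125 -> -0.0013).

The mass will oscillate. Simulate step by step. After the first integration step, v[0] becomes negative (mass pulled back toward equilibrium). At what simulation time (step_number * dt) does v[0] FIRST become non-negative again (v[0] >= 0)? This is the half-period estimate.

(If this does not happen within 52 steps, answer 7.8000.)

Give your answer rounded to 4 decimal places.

Step 0: x=[8.3000] v=[0.0000]
Step 1: x=[8.2382] v=[-0.4121]
Step 2: x=[8.1167] v=[-0.8101]
Step 3: x=[7.9397] v=[-1.1802]
Step 4: x=[7.7132] v=[-1.5098]
Step 5: x=[7.4451] v=[-1.7876]
Step 6: x=[7.1445] v=[-2.0040]
Step 7: x=[6.8218] v=[-2.1516]
Step 8: x=[6.4880] v=[-2.2253]
Step 9: x=[6.1546] v=[-2.2226]
Step 10: x=[5.8331] v=[-2.1435]
Step 11: x=[5.5345] v=[-1.9908]
Step 12: x=[5.2690] v=[-1.7697]
Step 13: x=[5.0458] v=[-1.4879]
Step 14: x=[4.8726] v=[-1.1550]
Step 15: x=[4.7552] v=[-0.7824]
Step 16: x=[4.6978] v=[-0.3829]
Step 17: x=[4.7023] v=[0.0297]
First v>=0 after going negative at step 17, time=2.5500

Answer: 2.5500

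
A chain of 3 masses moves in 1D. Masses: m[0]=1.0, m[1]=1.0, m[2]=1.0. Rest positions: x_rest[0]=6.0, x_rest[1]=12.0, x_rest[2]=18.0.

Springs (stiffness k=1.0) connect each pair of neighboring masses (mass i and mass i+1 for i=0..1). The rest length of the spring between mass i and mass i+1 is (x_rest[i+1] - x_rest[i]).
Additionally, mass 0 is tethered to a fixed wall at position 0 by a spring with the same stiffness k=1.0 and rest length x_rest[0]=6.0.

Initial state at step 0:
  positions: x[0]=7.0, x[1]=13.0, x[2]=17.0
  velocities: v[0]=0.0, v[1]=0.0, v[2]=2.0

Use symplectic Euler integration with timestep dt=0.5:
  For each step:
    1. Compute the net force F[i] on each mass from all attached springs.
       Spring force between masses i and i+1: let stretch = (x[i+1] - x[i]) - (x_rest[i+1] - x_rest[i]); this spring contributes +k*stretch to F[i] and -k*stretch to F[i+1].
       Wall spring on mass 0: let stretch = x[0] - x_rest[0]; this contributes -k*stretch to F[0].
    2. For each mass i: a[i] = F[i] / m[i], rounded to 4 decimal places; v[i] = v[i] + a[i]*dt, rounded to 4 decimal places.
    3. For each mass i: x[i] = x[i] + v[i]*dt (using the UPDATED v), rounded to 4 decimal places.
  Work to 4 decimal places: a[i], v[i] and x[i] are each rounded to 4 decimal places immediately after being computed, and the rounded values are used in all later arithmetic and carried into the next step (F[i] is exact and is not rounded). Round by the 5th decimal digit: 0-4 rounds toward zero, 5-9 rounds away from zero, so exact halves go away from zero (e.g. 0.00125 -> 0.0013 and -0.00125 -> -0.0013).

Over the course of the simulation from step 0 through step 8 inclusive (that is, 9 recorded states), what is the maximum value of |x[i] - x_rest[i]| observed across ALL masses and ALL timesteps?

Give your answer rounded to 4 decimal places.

Step 0: x=[7.0000 13.0000 17.0000] v=[0.0000 0.0000 2.0000]
Step 1: x=[6.7500 12.5000 18.5000] v=[-0.5000 -1.0000 3.0000]
Step 2: x=[6.2500 12.0625 20.0000] v=[-1.0000 -0.8750 3.0000]
Step 3: x=[5.6406 12.1563 21.0157] v=[-1.2188 0.1875 2.0313]
Step 4: x=[5.2500 12.8360 21.3165] v=[-0.7813 1.3594 0.6016]
Step 5: x=[5.4434 13.7394 20.9972] v=[0.3867 1.8067 -0.6387]
Step 6: x=[6.3499 14.3832 20.3634] v=[1.8130 1.2876 -1.2676]
Step 7: x=[7.6773 14.5138 19.7346] v=[2.6547 0.2611 -1.2577]
Step 8: x=[8.7945 14.2404 19.3006] v=[2.2343 -0.5468 -0.8681]
Max displacement = 3.3165

Answer: 3.3165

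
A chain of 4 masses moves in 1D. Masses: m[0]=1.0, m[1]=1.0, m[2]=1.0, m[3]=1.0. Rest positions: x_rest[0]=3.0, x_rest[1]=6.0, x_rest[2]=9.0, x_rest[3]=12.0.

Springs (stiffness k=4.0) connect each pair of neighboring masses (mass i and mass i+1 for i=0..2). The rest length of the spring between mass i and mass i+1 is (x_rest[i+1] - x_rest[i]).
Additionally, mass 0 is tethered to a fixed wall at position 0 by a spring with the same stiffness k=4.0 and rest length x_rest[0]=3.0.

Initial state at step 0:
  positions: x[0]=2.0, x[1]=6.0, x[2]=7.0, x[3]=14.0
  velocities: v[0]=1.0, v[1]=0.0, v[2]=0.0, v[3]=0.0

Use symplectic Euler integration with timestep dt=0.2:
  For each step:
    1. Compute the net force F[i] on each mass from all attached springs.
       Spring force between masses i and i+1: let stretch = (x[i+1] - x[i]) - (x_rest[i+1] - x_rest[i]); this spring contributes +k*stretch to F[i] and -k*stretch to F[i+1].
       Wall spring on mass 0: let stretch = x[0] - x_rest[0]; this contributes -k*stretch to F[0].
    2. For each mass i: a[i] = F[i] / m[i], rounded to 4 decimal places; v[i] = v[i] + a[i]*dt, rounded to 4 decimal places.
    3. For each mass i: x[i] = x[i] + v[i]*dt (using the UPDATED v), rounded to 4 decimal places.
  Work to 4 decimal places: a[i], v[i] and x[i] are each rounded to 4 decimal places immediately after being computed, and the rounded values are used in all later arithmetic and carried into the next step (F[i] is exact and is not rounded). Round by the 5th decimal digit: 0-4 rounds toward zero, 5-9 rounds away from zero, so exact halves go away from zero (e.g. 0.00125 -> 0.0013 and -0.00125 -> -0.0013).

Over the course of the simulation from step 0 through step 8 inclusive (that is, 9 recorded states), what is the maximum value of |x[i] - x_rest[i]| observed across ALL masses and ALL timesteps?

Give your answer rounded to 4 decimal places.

Step 0: x=[2.0000 6.0000 7.0000 14.0000] v=[1.0000 0.0000 0.0000 0.0000]
Step 1: x=[2.5200 5.5200 7.9600 13.3600] v=[2.6000 -2.4000 4.8000 -3.2000]
Step 2: x=[3.1168 4.9504 9.3936 12.3360] v=[2.9840 -2.8480 7.1680 -5.1200]
Step 3: x=[3.5083 4.7983 10.5871 11.3212] v=[1.9574 -0.7603 5.9674 -5.0739]
Step 4: x=[3.5449 5.3660 10.9718 10.6690] v=[0.1828 2.8387 1.9236 -3.2612]
Step 5: x=[3.3057 6.5393 10.4111 10.5452] v=[-1.1962 5.8665 -2.8033 -0.6190]
Step 6: x=[3.0549 7.8147 9.2524 10.8799] v=[-1.2539 6.3771 -5.7935 1.6737]
Step 7: x=[3.0769 8.5586 8.1241 11.4342] v=[0.1100 3.7194 -5.6417 2.7717]
Step 8: x=[3.4837 8.3559 7.5949 11.9389] v=[2.0338 -1.0136 -2.6460 2.5236]
Max displacement = 2.5586

Answer: 2.5586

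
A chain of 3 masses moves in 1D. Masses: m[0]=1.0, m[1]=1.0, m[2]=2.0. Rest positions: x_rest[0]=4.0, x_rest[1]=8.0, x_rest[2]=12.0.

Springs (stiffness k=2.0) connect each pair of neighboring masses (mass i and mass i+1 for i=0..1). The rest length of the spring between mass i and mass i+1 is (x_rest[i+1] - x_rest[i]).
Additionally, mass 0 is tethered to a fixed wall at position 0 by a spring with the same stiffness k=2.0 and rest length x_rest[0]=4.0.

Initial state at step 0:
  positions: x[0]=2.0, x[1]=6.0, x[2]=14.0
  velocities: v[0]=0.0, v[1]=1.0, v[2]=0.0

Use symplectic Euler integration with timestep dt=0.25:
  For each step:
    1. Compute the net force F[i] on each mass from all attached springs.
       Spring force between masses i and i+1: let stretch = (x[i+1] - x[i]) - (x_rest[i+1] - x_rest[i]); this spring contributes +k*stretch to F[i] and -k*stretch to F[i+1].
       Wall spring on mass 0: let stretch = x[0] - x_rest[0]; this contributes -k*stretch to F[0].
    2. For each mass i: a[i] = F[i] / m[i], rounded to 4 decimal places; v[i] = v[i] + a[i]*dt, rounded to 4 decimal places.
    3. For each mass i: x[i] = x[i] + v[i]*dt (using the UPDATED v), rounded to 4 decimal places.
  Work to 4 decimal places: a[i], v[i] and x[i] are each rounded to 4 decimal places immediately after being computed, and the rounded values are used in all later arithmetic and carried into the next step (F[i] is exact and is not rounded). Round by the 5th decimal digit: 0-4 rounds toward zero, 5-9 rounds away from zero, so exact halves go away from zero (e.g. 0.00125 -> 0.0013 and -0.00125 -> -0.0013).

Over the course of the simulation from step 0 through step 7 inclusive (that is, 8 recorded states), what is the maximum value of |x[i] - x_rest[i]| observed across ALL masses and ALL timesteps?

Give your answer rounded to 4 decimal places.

Answer: 3.3420

Derivation:
Step 0: x=[2.0000 6.0000 14.0000] v=[0.0000 1.0000 0.0000]
Step 1: x=[2.2500 6.7500 13.7500] v=[1.0000 3.0000 -1.0000]
Step 2: x=[2.7813 7.8125 13.3125] v=[2.1250 4.2500 -1.7500]
Step 3: x=[3.5938 8.9336 12.7813] v=[3.2500 4.4844 -2.1250]
Step 4: x=[4.6246 9.8682 12.2596] v=[4.1230 3.7384 -2.0869]
Step 5: x=[5.7327 10.4463 11.8384] v=[4.4325 2.3123 -1.6848]
Step 6: x=[6.7135 10.6092 11.5802] v=[3.9230 0.6516 -1.0328]
Step 7: x=[7.3420 10.4065 11.5113] v=[2.5141 -0.8108 -0.2756]
Max displacement = 3.3420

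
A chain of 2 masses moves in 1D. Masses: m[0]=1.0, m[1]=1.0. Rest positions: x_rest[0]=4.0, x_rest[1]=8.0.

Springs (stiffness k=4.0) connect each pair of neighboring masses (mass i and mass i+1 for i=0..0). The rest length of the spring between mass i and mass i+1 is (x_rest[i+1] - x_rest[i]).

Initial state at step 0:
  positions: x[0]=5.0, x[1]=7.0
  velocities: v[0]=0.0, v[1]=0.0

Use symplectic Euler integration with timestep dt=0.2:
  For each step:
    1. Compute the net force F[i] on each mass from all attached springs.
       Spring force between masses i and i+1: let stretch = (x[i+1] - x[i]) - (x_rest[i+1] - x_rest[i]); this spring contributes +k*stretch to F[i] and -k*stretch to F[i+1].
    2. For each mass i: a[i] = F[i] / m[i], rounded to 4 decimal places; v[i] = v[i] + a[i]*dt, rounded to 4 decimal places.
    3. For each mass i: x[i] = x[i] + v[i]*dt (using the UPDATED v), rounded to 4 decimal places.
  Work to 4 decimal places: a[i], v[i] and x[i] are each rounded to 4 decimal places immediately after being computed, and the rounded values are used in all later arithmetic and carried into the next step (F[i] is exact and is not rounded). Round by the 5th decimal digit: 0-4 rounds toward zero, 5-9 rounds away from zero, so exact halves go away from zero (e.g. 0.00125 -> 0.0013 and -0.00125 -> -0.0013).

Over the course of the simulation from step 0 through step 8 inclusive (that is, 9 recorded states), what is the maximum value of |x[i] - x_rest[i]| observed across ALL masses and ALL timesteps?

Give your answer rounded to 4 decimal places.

Answer: 1.0425

Derivation:
Step 0: x=[5.0000 7.0000] v=[0.0000 0.0000]
Step 1: x=[4.6800 7.3200] v=[-1.6000 1.6000]
Step 2: x=[4.1424 7.8576] v=[-2.6880 2.6880]
Step 3: x=[3.5592 8.4408] v=[-2.9158 2.9158]
Step 4: x=[3.1171 8.8829] v=[-2.2105 2.2105]
Step 5: x=[2.9575 9.0425] v=[-0.7979 0.7979]
Step 6: x=[3.1315 8.8685] v=[0.8701 -0.8701]
Step 7: x=[3.5834 8.4166] v=[2.2597 -2.2597]
Step 8: x=[4.1687 7.8313] v=[2.9263 -2.9263]
Max displacement = 1.0425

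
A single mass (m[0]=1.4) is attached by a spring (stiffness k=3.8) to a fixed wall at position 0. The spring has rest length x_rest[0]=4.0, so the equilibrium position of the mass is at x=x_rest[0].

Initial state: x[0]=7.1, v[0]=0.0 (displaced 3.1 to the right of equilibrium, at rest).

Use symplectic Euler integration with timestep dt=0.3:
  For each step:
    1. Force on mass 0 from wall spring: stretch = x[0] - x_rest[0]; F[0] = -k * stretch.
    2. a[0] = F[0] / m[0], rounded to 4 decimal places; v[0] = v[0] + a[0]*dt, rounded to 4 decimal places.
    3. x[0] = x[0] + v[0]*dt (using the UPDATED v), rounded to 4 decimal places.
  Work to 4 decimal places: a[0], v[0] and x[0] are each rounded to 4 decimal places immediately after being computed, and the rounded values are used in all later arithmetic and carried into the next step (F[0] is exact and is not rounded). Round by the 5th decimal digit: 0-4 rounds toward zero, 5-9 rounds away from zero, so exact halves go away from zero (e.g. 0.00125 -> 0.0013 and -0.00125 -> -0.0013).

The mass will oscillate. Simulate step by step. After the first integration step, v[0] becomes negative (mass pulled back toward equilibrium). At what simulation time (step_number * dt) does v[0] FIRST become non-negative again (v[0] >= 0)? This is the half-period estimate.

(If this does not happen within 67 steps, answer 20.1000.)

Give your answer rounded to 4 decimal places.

Step 0: x=[7.1000] v=[0.0000]
Step 1: x=[6.3427] v=[-2.5243]
Step 2: x=[5.0131] v=[-4.4319]
Step 3: x=[3.4361] v=[-5.2568]
Step 4: x=[1.9968] v=[-4.7976]
Step 5: x=[1.0469] v=[-3.1664]
Step 6: x=[0.8184] v=[-0.7617]
Step 7: x=[1.3671] v=[1.8290]
First v>=0 after going negative at step 7, time=2.1000

Answer: 2.1000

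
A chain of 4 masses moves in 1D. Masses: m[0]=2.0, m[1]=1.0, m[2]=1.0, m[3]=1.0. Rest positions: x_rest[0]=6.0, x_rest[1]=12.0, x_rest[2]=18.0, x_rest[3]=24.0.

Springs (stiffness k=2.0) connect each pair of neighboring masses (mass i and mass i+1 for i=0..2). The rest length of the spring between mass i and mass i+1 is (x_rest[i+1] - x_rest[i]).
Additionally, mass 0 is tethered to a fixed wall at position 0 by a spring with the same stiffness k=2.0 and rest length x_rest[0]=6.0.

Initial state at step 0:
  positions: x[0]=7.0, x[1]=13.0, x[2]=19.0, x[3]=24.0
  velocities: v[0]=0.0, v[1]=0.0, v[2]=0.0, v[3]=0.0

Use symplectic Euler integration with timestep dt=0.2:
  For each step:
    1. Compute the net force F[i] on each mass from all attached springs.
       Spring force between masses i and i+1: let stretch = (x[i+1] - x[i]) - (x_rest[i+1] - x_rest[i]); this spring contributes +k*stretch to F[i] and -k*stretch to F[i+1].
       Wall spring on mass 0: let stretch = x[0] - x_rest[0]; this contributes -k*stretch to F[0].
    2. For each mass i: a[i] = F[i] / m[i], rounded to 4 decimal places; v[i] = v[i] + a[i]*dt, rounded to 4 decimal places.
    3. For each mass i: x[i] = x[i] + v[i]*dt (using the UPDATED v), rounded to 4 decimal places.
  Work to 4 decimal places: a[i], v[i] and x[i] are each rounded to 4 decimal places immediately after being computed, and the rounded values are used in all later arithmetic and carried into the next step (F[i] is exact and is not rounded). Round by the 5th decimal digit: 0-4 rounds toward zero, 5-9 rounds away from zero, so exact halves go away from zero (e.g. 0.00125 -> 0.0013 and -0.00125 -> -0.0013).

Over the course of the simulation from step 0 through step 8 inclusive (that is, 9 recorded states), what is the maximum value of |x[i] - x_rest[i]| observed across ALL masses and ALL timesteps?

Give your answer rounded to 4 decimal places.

Answer: 1.1195

Derivation:
Step 0: x=[7.0000 13.0000 19.0000 24.0000] v=[0.0000 0.0000 0.0000 0.0000]
Step 1: x=[6.9600 13.0000 18.9200 24.0800] v=[-0.2000 0.0000 -0.4000 0.4000]
Step 2: x=[6.8832 12.9904 18.7792 24.2272] v=[-0.3840 -0.0480 -0.7040 0.7360]
Step 3: x=[6.7754 12.9553 18.6111 24.4186] v=[-0.5392 -0.1754 -0.8403 0.9568]
Step 4: x=[6.6437 12.8783 18.4552 24.6254] v=[-0.6583 -0.3850 -0.7796 1.0338]
Step 5: x=[6.4957 12.7487 18.3467 24.8185] v=[-0.7401 -0.6481 -0.5423 0.9657]
Step 6: x=[6.3380 12.5667 18.3081 24.9739] v=[-0.7886 -0.9101 -0.1928 0.7770]
Step 7: x=[6.1759 12.3457 18.3435 25.0760] v=[-0.8105 -1.1050 0.1770 0.5107]
Step 8: x=[6.0136 12.1109 18.4377 25.1195] v=[-0.8117 -1.1738 0.4709 0.2177]
Max displacement = 1.1195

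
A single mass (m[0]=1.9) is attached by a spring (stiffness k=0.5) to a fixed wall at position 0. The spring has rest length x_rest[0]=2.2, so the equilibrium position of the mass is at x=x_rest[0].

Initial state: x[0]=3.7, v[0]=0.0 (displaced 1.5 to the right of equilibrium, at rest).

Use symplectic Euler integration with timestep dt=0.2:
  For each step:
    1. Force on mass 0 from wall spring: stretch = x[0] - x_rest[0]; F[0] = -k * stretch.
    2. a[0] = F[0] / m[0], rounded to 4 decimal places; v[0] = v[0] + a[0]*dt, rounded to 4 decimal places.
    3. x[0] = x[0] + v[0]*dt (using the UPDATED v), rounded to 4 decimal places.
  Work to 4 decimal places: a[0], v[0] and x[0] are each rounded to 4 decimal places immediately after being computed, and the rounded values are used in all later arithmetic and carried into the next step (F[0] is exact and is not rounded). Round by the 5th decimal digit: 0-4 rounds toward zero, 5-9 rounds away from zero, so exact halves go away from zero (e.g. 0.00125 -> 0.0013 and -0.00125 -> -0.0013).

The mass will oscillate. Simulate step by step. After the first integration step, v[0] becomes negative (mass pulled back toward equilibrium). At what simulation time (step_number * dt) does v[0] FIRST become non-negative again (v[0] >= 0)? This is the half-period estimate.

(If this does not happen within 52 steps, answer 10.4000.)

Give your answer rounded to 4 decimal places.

Answer: 6.2000

Derivation:
Step 0: x=[3.7000] v=[0.0000]
Step 1: x=[3.6842] v=[-0.0789]
Step 2: x=[3.6528] v=[-0.1570]
Step 3: x=[3.6061] v=[-0.2335]
Step 4: x=[3.5446] v=[-0.3075]
Step 5: x=[3.4689] v=[-0.3783]
Step 6: x=[3.3799] v=[-0.4451]
Step 7: x=[3.2785] v=[-0.5072]
Step 8: x=[3.1657] v=[-0.5640]
Step 9: x=[3.0427] v=[-0.6148]
Step 10: x=[2.9109] v=[-0.6592]
Step 11: x=[2.7716] v=[-0.6966]
Step 12: x=[2.6263] v=[-0.7267]
Step 13: x=[2.4765] v=[-0.7491]
Step 14: x=[2.3238] v=[-0.7637]
Step 15: x=[2.1698] v=[-0.7702]
Step 16: x=[2.0161] v=[-0.7686]
Step 17: x=[1.8643] v=[-0.7589]
Step 18: x=[1.7161] v=[-0.7412]
Step 19: x=[1.5730] v=[-0.7157]
Step 20: x=[1.4365] v=[-0.6827]
Step 21: x=[1.3080] v=[-0.6425]
Step 22: x=[1.1889] v=[-0.5956]
Step 23: x=[1.0804] v=[-0.5424]
Step 24: x=[0.9837] v=[-0.4835]
Step 25: x=[0.8998] v=[-0.4195]
Step 26: x=[0.8296] v=[-0.3511]
Step 27: x=[0.7738] v=[-0.2790]
Step 28: x=[0.7330] v=[-0.2039]
Step 29: x=[0.7077] v=[-0.1267]
Step 30: x=[0.6981] v=[-0.0482]
Step 31: x=[0.7043] v=[0.0308]
First v>=0 after going negative at step 31, time=6.2000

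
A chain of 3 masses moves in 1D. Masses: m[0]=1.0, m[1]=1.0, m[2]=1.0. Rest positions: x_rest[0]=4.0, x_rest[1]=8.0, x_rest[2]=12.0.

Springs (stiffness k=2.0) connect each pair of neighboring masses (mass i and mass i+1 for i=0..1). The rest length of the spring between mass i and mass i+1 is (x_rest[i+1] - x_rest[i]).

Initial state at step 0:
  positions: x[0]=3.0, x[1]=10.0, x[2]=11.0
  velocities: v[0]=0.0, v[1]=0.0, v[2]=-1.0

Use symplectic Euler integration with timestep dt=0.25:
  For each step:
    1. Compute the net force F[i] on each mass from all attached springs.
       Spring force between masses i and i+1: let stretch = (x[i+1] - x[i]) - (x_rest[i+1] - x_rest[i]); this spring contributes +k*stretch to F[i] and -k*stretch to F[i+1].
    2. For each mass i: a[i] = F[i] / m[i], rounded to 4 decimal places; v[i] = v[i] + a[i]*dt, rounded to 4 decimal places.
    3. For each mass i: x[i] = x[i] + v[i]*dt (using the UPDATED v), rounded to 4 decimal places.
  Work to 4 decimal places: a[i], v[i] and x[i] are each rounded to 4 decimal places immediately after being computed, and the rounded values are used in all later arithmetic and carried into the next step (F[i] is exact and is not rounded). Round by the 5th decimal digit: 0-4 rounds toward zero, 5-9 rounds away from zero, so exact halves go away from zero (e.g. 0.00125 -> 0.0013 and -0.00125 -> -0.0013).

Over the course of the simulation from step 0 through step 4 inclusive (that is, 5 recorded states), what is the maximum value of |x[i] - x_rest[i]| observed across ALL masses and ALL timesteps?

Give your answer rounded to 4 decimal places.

Answer: 2.2266

Derivation:
Step 0: x=[3.0000 10.0000 11.0000] v=[0.0000 0.0000 -1.0000]
Step 1: x=[3.3750 9.2500 11.1250] v=[1.5000 -3.0000 0.5000]
Step 2: x=[3.9844 8.0000 11.5156] v=[2.4375 -5.0000 1.5625]
Step 3: x=[4.5957 6.6875 11.9668] v=[2.4453 -5.2500 1.8047]
Step 4: x=[4.9685 5.7734 12.2581] v=[1.4912 -3.6563 1.1651]
Max displacement = 2.2266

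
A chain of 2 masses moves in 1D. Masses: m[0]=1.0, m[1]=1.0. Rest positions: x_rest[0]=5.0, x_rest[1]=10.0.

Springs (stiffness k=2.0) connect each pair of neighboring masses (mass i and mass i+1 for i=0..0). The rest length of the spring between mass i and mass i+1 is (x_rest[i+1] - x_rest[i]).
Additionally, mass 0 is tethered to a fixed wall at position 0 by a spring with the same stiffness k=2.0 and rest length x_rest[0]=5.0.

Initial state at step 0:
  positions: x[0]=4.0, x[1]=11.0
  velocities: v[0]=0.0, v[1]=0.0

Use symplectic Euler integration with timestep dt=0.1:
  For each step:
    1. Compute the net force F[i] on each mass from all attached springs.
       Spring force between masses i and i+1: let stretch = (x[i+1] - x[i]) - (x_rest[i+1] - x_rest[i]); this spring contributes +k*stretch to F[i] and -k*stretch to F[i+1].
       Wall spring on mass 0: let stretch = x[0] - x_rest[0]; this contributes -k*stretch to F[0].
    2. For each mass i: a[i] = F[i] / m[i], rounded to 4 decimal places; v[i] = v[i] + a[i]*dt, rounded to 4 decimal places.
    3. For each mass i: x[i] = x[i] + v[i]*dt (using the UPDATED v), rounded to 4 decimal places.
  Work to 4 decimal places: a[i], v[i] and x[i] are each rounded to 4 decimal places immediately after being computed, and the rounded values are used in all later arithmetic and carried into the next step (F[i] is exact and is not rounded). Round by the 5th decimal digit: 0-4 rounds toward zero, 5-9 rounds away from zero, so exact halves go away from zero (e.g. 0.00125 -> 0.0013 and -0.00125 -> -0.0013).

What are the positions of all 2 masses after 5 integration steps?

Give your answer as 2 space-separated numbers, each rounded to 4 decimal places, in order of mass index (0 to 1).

Answer: 4.7927 10.4672

Derivation:
Step 0: x=[4.0000 11.0000] v=[0.0000 0.0000]
Step 1: x=[4.0600 10.9600] v=[0.6000 -0.4000]
Step 2: x=[4.1768 10.8820] v=[1.1680 -0.7800]
Step 3: x=[4.3442 10.7699] v=[1.6737 -1.1210]
Step 4: x=[4.5532 10.6293] v=[2.0900 -1.4061]
Step 5: x=[4.7927 10.4672] v=[2.3946 -1.6213]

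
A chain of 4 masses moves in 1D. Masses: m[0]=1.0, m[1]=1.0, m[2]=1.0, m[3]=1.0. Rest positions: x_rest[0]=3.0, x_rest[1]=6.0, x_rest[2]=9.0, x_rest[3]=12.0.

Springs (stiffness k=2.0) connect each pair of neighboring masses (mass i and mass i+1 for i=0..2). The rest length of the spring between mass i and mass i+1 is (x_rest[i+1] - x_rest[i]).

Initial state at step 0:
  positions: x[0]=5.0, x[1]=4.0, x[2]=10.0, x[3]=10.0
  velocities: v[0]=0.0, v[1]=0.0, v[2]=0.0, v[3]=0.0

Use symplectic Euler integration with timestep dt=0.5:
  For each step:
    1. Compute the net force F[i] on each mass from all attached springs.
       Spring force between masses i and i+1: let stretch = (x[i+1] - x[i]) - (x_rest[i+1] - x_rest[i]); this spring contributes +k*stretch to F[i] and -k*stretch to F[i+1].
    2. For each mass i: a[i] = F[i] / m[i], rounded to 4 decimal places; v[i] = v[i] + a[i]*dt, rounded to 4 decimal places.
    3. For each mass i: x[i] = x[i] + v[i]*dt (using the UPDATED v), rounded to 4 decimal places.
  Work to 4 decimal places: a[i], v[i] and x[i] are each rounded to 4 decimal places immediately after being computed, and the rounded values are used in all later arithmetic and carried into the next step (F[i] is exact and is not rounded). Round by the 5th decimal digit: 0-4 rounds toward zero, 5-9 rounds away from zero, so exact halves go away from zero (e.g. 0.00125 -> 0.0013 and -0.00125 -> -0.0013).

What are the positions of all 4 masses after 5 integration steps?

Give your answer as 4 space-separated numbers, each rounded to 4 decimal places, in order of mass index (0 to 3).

Answer: 1.8125 4.9375 9.0625 13.1875

Derivation:
Step 0: x=[5.0000 4.0000 10.0000 10.0000] v=[0.0000 0.0000 0.0000 0.0000]
Step 1: x=[3.0000 7.5000 7.0000 11.5000] v=[-4.0000 7.0000 -6.0000 3.0000]
Step 2: x=[1.7500 8.5000 6.5000 12.2500] v=[-2.5000 2.0000 -1.0000 1.5000]
Step 3: x=[2.3750 5.1250 9.8750 11.6250] v=[1.2500 -6.7500 6.7500 -1.2500]
Step 4: x=[2.8750 2.7500 11.7500 11.6250] v=[1.0000 -4.7500 3.7500 0.0000]
Step 5: x=[1.8125 4.9375 9.0625 13.1875] v=[-2.1250 4.3750 -5.3750 3.1250]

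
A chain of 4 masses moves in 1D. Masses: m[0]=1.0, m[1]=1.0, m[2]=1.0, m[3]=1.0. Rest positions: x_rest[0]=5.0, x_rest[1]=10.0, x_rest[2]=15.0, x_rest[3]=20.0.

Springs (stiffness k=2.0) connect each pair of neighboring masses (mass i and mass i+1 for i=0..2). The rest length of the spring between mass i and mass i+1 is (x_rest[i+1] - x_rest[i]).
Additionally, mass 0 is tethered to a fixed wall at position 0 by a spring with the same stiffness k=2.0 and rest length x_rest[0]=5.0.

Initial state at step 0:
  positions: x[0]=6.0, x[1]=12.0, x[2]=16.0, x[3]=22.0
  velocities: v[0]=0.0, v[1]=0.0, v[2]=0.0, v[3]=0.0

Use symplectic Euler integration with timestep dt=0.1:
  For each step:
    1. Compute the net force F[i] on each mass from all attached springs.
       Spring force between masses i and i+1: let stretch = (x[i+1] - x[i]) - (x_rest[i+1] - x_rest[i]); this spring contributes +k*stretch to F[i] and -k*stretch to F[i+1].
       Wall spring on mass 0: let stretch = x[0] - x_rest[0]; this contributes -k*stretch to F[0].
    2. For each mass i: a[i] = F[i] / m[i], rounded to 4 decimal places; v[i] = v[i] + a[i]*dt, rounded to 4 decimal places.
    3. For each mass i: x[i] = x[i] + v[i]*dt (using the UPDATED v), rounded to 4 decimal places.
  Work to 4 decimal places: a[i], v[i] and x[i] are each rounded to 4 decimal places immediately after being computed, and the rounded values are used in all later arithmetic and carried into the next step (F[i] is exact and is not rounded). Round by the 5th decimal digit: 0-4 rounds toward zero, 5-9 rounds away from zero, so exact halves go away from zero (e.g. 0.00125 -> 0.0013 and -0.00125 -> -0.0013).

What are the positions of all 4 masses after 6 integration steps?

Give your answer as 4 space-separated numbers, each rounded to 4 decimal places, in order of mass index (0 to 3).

Step 0: x=[6.0000 12.0000 16.0000 22.0000] v=[0.0000 0.0000 0.0000 0.0000]
Step 1: x=[6.0000 11.9600 16.0400 21.9800] v=[0.0000 -0.4000 0.4000 -0.2000]
Step 2: x=[5.9992 11.8824 16.1172 21.9412] v=[-0.0080 -0.7760 0.7720 -0.3880]
Step 3: x=[5.9961 11.7718 16.2262 21.8859] v=[-0.0312 -1.1057 1.0898 -0.5528]
Step 4: x=[5.9886 11.6348 16.3593 21.8174] v=[-0.0753 -1.3700 1.3309 -0.6847]
Step 5: x=[5.9742 11.4794 16.5071 21.7398] v=[-0.1438 -1.5543 1.4776 -0.7763]
Step 6: x=[5.9504 11.3144 16.6590 21.6575] v=[-0.2376 -1.6498 1.5186 -0.8228]

Answer: 5.9504 11.3144 16.6590 21.6575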